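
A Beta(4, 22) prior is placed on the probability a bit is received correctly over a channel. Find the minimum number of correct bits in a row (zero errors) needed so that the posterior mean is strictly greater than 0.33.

k = 7

After k correct bits and 0 errors the posterior is Beta(4+k, 22), with mean (4+k)/(4+22+k).
Set (4+k)/(26+k) > 0.33 and solve: k > (0.33·26 − 4)/(1 − 0.33) = 6.836.
The smallest integer exceeding 6.836 is 7.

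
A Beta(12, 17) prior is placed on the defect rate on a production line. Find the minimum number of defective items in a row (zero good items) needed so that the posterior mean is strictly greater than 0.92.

k = 184

After k defective items and 0 good items the posterior is Beta(12+k, 17), with mean (12+k)/(12+17+k).
Set (12+k)/(29+k) > 0.92 and solve: k > (0.92·29 − 12)/(1 − 0.92) = 183.500.
The smallest integer exceeding 183.500 is 184, and checking k=184: (196)/(213) = 0.9202 > 0.92.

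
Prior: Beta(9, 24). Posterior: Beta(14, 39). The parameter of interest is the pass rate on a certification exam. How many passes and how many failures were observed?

Under Beta–binomial conjugacy the posterior parameters are (α+s, β+f).
So s = 14 − 9 = 5 and f = 39 − 24 = 15.

5 passes and 15 failures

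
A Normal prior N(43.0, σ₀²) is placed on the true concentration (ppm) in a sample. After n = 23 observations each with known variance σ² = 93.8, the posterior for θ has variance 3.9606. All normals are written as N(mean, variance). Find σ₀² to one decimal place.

Posterior precision equals prior precision plus data precision: 1/σ_n² = 1/σ₀² + n/σ².
So 1/σ₀² = 1/3.9606 − 23/93.8 = 0.252487 − 0.245203 = 0.007284.
Hence σ₀² = 1/0.007284 ≈ 137.3.

σ₀² = 137.3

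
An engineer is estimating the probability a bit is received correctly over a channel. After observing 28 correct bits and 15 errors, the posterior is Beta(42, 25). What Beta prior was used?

Under Beta–binomial conjugacy the posterior parameters are (a+s, b+f).
So a = 42 − 28 = 14 and b = 25 − 15 = 10.

Beta(14, 10)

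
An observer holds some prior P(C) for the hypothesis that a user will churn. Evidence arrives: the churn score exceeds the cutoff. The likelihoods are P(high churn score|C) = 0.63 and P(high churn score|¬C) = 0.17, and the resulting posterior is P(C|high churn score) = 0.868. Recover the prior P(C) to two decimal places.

Bayes' rule in odds form gives O(C|E) = O(C)·[P(E|C)/P(E|¬C)], hence O(C) = O(C|E)/LR.
Posterior odds = 0.868/(1−0.868) = 6.5758. LR = 0.63/0.17 = 3.7059.
Prior odds = 6.5758/3.7059 = 1.7744, so P(C) = 1.7744/(1+1.7744) ≈ 0.64.

P(C) = 0.64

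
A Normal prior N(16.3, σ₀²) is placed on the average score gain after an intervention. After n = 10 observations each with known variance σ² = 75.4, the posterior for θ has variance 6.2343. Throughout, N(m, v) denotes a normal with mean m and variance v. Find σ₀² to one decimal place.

Posterior precision equals prior precision plus data precision: 1/σ_n² = 1/σ₀² + n/σ².
So 1/σ₀² = 1/6.2343 − 10/75.4 = 0.160403 − 0.132626 = 0.027777.
Hence σ₀² = 1/0.027777 ≈ 36.0.

σ₀² = 36.0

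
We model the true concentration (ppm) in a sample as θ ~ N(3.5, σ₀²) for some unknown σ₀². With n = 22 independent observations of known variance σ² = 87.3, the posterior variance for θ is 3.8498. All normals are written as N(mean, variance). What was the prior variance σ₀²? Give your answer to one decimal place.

σ₀² = 129.0

Posterior precision equals prior precision plus data precision: 1/σ_n² = 1/σ₀² + n/σ².
So 1/σ₀² = 1/3.8498 − 22/87.3 = 0.259754 − 0.252005 = 0.007749.
Hence σ₀² = 1/0.007749 ≈ 129.0.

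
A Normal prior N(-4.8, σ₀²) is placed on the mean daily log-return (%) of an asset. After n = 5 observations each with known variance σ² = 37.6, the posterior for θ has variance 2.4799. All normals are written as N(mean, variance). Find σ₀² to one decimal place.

For the Normal–Normal model with known σ², precisions add: τ_n = τ₀ + n/σ².
So 1/σ₀² = 1/2.4799 − 5/37.6 = 0.403242 − 0.132979 = 0.270263.
Hence σ₀² = 1/0.270263 ≈ 3.7.

σ₀² = 3.7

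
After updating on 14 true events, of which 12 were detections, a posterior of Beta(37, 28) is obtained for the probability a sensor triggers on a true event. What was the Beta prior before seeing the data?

Beta(25, 26)

Beta is conjugate to the binomial likelihood: posterior = Beta(α+s, β+f).
Subtract the data counts: 37−12=25, 28−2=26.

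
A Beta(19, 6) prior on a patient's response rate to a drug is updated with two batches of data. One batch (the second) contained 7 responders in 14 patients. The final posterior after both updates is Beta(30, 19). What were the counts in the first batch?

4 responders and 6 non-responders

Sequential conjugate updates are equivalent to a single update on the pooled data, so total successes = posterior α − prior α and total failures = posterior β − prior β.
Total across both batches: 30−19=11 responders, 19−6=13 non-responders.
Subtract the second batch: 11−7=4 responders and 13−7=6 non-responders.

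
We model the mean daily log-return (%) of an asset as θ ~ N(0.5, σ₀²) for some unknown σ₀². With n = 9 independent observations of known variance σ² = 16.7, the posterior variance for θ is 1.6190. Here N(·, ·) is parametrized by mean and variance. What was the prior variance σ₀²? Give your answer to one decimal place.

For the Normal–Normal model with known σ², precisions add: τ_n = τ₀ + n/σ².
So 1/σ₀² = 1/1.6190 − 9/16.7 = 0.617665 − 0.538922 = 0.078743.
Hence σ₀² = 1/0.078743 ≈ 12.7.

σ₀² = 12.7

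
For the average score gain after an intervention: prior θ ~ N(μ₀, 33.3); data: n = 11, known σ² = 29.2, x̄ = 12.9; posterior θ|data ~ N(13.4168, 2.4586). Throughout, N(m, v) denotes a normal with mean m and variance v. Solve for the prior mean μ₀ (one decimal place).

With known observation variance, the Normal–Normal posterior has precision τ_n = τ₀ + n/σ² and mean μ_n = (τ₀μ₀ + (n/σ²)x̄)/τ_n.
Here τ₀ = 1/33.3 = 0.030030 and τ_data = 11/29.2 = 0.376712, so τ_n = 0.406742.
Rearranging for μ₀: μ₀ = (μ_n·τ_n − τ_data·x̄)/τ₀ = (13.4168·0.406742 − 0.376712·12.9) / 0.030030 = 0.597591/0.030030 ≈ 19.9.

μ₀ = 19.9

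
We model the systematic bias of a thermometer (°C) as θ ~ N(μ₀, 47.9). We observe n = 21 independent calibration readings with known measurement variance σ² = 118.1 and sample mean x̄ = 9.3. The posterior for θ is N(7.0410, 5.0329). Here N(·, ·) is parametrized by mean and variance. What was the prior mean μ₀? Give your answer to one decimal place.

μ₀ = -12.2

With known observation variance, the Normal–Normal posterior has precision τ_n = τ₀ + n/σ² and mean μ_n = (τ₀μ₀ + (n/σ²)x̄)/τ_n.
Here τ₀ = 1/47.9 = 0.020877 and τ_data = 21/118.1 = 0.177815, so τ_n = 0.198692.
Rearranging for μ₀: μ₀ = (μ_n·τ_n − τ_data·x̄)/τ₀ = (7.0410·0.198692 − 0.177815·9.3) / 0.020877 = -0.254689/0.020877 ≈ -12.2.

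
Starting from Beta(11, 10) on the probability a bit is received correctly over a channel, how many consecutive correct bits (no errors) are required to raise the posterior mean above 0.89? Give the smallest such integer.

After k correct bits and 0 errors the posterior is Beta(11+k, 10), with mean (11+k)/(11+10+k).
Set (11+k)/(21+k) > 0.89 and solve: k > (0.89·21 − 11)/(1 − 0.89) = 69.909.
The smallest integer exceeding 69.909 is 70.

k = 70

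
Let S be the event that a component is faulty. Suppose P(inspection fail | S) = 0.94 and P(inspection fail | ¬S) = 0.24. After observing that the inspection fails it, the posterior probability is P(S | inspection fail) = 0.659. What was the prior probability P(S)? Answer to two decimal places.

In odds form, posterior odds = prior odds × likelihood ratio, so prior odds = posterior odds ÷ LR.
Posterior odds = 0.659/(1−0.659) = 1.9326. LR = 0.94/0.24 = 3.9167.
Prior odds = 1.9326/3.9167 = 0.4934, so P(S) = 0.4934/(1+0.4934) ≈ 0.33.

P(S) = 0.33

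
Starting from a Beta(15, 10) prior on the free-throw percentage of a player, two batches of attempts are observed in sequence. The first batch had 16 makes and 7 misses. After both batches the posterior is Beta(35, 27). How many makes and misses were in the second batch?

4 makes and 10 misses

Sequential conjugate updates are equivalent to a single update on the pooled data, so total successes = posterior α − prior α and total failures = posterior β − prior β.
Total across both batches: 35−15=20 makes, 27−10=17 misses.
Subtract the first batch: 20−16=4 makes and 17−7=10 misses.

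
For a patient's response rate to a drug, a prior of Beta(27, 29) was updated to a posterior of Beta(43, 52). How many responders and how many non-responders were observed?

16 responders and 23 non-responders

A Beta(a, b) prior with s successes and f failures in binomial data gives a Beta(a+s, b+f) posterior.
So s = 43 − 27 = 16 and f = 52 − 29 = 23.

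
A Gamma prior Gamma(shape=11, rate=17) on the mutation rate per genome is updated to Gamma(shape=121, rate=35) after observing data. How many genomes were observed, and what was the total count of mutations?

Gamma–Poisson conjugacy: posterior shape = α + Σxᵢ, posterior rate = β + n.
Matching: Σxᵢ = 121 − 11 = 110 and n = 35 − 17 = 18.

n = 18 genomes with total 110 mutations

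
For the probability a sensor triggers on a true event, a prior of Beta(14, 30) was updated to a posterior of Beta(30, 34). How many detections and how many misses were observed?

Beta is conjugate to the binomial likelihood: posterior = Beta(α+s, β+f).
So s = 30 − 14 = 16 and f = 34 − 30 = 4.

16 detections and 4 misses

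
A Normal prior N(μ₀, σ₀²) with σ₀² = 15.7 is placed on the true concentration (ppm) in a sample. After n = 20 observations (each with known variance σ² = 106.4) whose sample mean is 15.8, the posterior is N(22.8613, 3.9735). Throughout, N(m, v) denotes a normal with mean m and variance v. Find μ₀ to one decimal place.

With known observation variance, the Normal–Normal posterior has precision τ_n = τ₀ + n/σ² and mean μ_n = (τ₀μ₀ + (n/σ²)x̄)/τ_n.
Here τ₀ = 1/15.7 = 0.063694 and τ_data = 20/106.4 = 0.187970, so τ_n = 0.251664.
Rearranging for μ₀: μ₀ = (μ_n·τ_n − τ_data·x̄)/τ₀ = (22.8613·0.251664 − 0.187970·15.8) / 0.063694 = 2.783440/0.063694 ≈ 43.7.

μ₀ = 43.7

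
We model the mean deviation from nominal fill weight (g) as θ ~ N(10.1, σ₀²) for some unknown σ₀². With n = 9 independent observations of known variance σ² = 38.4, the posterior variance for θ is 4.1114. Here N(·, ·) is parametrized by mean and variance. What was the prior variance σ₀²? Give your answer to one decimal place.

For the Normal–Normal model with known σ², precisions add: τ_n = τ₀ + n/σ².
So 1/σ₀² = 1/4.1114 − 9/38.4 = 0.243226 − 0.234375 = 0.008851.
Hence σ₀² = 1/0.008851 ≈ 113.0.

σ₀² = 113.0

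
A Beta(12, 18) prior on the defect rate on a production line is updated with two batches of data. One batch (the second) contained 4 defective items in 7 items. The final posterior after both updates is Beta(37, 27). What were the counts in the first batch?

Because Beta–binomial updating is additive in the counts, the combined data contributed (α_post−α_prior, β_post−β_prior) successes and failures.
Total across both batches: 37−12=25 defective items, 27−18=9 good items.
Subtract the second batch: 25−4=21 defective items and 9−3=6 good items.

21 defective items and 6 good items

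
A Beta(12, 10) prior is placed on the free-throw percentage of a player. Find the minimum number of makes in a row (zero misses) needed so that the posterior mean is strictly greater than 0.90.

k = 79

After k makes and 0 misses the posterior is Beta(12+k, 10), with mean (12+k)/(12+10+k).
Set (12+k)/(22+k) > 0.90 and solve: k > (0.90·22 − 12)/(1 − 0.90) = 78.000.
The smallest integer exceeding 78.000 is 79, and checking k=79: (91)/(101) = 0.9010 > 0.90.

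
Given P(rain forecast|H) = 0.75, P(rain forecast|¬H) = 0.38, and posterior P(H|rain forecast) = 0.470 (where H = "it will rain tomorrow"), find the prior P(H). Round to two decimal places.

P(H) = 0.31

Bayes' rule in odds form gives O(H|E) = O(H)·[P(E|H)/P(E|¬H)], hence O(H) = O(H|E)/LR.
Posterior odds = 0.470/(1−0.470) = 0.8868. LR = 0.75/0.38 = 1.9737.
Prior odds = 0.8868/1.9737 = 0.4493, so P(H) = 0.4493/(1+0.4493) ≈ 0.31.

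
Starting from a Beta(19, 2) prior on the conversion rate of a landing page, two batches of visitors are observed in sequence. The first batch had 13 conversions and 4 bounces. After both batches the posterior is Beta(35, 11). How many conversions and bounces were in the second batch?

Sequential conjugate updates are equivalent to a single update on the pooled data, so total successes = posterior α − prior α and total failures = posterior β − prior β.
Total across both batches: 35−19=16 conversions, 11−2=9 bounces.
Subtract the first batch: 16−13=3 conversions and 9−4=5 bounces.

3 conversions and 5 bounces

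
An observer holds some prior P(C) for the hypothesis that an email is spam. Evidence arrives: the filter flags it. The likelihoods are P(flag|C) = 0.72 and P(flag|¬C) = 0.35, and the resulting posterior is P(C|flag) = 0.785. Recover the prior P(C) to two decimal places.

Bayes' rule in odds form gives O(C|E) = O(C)·[P(E|C)/P(E|¬C)], hence O(C) = O(C|E)/LR.
Posterior odds = 0.785/(1−0.785) = 3.6512. LR = 0.72/0.35 = 2.0571.
Prior odds = 3.6512/2.0571 = 1.7749, so P(C) = 1.7749/(1+1.7749) ≈ 0.64.

P(C) = 0.64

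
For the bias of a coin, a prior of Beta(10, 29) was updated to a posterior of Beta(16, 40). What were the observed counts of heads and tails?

Under Beta–binomial conjugacy the posterior parameters are (a+s, b+f).
Match parameters: s=16−10=6, f=40−29=11.

6 heads and 11 tails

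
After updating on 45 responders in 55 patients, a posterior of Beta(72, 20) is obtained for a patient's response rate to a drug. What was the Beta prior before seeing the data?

Beta(27, 10)

A Beta(α, β) prior with s successes and f failures in binomial data gives a Beta(α+s, β+f) posterior.
So α = 72 − 45 = 27 and β = 20 − 10 = 10.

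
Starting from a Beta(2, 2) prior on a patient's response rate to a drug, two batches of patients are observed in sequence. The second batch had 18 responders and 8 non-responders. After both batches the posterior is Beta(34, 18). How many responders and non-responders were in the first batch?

Because Beta–binomial updating is additive in the counts, the combined data contributed (α_post−α_prior, β_post−β_prior) successes and failures.
Total across both batches: 34−2=32 responders, 18−2=16 non-responders.
Subtract the second batch: 32−18=14 responders and 16−8=8 non-responders.

14 responders and 8 non-responders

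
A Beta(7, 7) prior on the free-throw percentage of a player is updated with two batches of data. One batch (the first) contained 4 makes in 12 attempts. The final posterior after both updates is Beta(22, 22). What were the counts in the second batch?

Because Beta–binomial updating is additive in the counts, the combined data contributed (α_post−α_prior, β_post−β_prior) successes and failures.
Total across both batches: 22−7=15 makes, 22−7=15 misses.
Subtract the first batch: 15−4=11 makes and 15−8=7 misses.

11 makes and 7 misses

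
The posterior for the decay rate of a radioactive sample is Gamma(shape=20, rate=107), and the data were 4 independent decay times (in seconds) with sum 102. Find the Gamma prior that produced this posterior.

Gamma–exponential conjugacy: posterior shape = α + n, posterior rate = β + Σtᵢ.
So α = 20 − 4 = 16 and β = 107 − 102 = 5.

Gamma(shape=16, rate=5)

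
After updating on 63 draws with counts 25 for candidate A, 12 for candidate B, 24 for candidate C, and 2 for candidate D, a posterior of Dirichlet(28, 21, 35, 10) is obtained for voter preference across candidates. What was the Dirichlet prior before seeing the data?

For a Dirichlet(α) prior with multinomial counts c, the posterior is Dirichlet(α + c) componentwise.
Subtract each count from the matching posterior parameter: 28−25=3, 21−12=9, 35−24=11, 10−2=8.

Dirichlet(3, 9, 11, 8)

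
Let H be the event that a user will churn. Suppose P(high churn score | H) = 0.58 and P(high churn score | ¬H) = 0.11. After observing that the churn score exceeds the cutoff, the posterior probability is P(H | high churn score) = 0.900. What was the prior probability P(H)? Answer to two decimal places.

In odds form, posterior odds = prior odds × likelihood ratio, so prior odds = posterior odds ÷ LR.
Posterior odds = 0.900/(1−0.900) = 9.0000. LR = 0.58/0.11 = 5.2727.
Prior odds = 9.0000/5.2727 = 1.7069, so P(H) = 1.7069/(1+1.7069) ≈ 0.63.

P(H) = 0.63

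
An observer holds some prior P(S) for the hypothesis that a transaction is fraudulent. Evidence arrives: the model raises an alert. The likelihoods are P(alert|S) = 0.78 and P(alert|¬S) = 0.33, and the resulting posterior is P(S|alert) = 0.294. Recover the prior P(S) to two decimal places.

P(S) = 0.15

Bayes' rule in odds form gives O(S|E) = O(S)·[P(E|S)/P(E|¬S)], hence O(S) = O(S|E)/LR.
Posterior odds = 0.294/(1−0.294) = 0.4164. LR = 0.78/0.33 = 2.3636.
Prior odds = 0.4164/2.3636 = 0.1762, so P(S) = 0.1762/(1+0.1762) ≈ 0.15.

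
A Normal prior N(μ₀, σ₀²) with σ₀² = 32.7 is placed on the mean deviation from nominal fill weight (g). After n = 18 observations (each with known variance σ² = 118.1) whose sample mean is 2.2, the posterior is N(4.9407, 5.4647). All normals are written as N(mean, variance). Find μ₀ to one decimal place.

The posterior mean is a precision-weighted average: μ_n = (τ₀μ₀ + τ_data·x̄)/(τ₀+τ_data), with τ₀=1/σ₀² and τ_data=n/σ².
Here τ₀ = 1/32.7 = 0.030581 and τ_data = 18/118.1 = 0.152413, so τ_n = 0.182994.
Rearranging for μ₀: μ₀ = (μ_n·τ_n − τ_data·x̄)/τ₀ = (4.9407·0.182994 − 0.152413·2.2) / 0.030581 = 0.568810/0.030581 ≈ 18.6.

μ₀ = 18.6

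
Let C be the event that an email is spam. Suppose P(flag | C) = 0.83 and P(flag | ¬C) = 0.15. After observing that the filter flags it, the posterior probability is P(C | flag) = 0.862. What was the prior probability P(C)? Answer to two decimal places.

P(C) = 0.53

In odds form, posterior odds = prior odds × likelihood ratio, so prior odds = posterior odds ÷ LR.
Posterior odds = 0.862/(1−0.862) = 6.2464. LR = 0.83/0.15 = 5.5333.
Prior odds = 6.2464/5.5333 = 1.1289, so P(C) = 1.1289/(1+1.1289) ≈ 0.53.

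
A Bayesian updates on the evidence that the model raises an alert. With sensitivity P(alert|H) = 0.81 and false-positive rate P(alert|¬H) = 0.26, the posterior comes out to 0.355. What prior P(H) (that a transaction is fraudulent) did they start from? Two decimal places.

Bayes' rule in odds form gives O(H|E) = O(H)·[P(E|H)/P(E|¬H)], hence O(H) = O(H|E)/LR.
Posterior odds = 0.355/(1−0.355) = 0.5504. LR = 0.81/0.26 = 3.1154.
Prior odds = 0.5504/3.1154 = 0.1767, so P(H) = 0.1767/(1+0.1767) ≈ 0.15.

P(H) = 0.15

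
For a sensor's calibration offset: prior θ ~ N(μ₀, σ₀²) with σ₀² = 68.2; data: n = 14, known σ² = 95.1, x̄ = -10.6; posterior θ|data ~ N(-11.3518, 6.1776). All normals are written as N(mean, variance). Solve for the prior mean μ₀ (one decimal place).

The posterior mean is a precision-weighted average: μ_n = (τ₀μ₀ + τ_data·x̄)/(τ₀+τ_data), with τ₀=1/σ₀² and τ_data=n/σ².
Here τ₀ = 1/68.2 = 0.014663 and τ_data = 14/95.1 = 0.147213, so τ_n = 0.161876.
Rearranging for μ₀: μ₀ = (μ_n·τ_n − τ_data·x̄)/τ₀ = (-11.3518·0.161876 − 0.147213·-10.6) / 0.014663 = -0.277126/0.014663 ≈ -18.9.

μ₀ = -18.9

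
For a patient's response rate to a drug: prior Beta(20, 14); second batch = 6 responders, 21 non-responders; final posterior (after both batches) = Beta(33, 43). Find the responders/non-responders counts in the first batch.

7 responders and 8 non-responders

Sequential conjugate updates are equivalent to a single update on the pooled data, so total successes = posterior α − prior α and total failures = posterior β − prior β.
Total across both batches: 33−20=13 responders, 43−14=29 non-responders.
Subtract the second batch: 13−6=7 responders and 29−21=8 non-responders.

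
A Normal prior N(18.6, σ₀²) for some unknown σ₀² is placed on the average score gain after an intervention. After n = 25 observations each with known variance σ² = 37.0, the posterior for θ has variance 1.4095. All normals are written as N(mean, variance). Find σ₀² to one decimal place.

Posterior precision equals prior precision plus data precision: 1/σ_n² = 1/σ₀² + n/σ².
So 1/σ₀² = 1/1.4095 − 25/37.0 = 0.709471 − 0.675676 = 0.033795.
Hence σ₀² = 1/0.033795 ≈ 29.6.

σ₀² = 29.6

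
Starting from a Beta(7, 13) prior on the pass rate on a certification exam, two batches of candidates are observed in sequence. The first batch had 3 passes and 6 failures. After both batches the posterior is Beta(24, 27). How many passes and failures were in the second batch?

Because Beta–binomial updating is additive in the counts, the combined data contributed (α_post−α_prior, β_post−β_prior) successes and failures.
Total across both batches: 24−7=17 passes, 27−13=14 failures.
Subtract the first batch: 17−3=14 passes and 14−6=8 failures.

14 passes and 8 failures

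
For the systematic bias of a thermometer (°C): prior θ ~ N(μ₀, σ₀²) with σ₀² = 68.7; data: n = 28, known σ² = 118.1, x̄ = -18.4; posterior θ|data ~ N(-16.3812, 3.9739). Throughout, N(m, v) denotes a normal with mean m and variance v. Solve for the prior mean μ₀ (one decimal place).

With known observation variance, the Normal–Normal posterior has precision τ_n = τ₀ + n/σ² and mean μ_n = (τ₀μ₀ + (n/σ²)x̄)/τ_n.
Here τ₀ = 1/68.7 = 0.014556 and τ_data = 28/118.1 = 0.237087, so τ_n = 0.251643.
Rearranging for μ₀: μ₀ = (μ_n·τ_n − τ_data·x̄)/τ₀ = (-16.3812·0.251643 − 0.237087·-18.4) / 0.014556 = 0.240186/0.014556 ≈ 16.5.

μ₀ = 16.5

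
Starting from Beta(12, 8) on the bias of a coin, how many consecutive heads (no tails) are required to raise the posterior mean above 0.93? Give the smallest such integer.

After k heads and 0 tails the posterior is Beta(12+k, 8), with mean (12+k)/(12+8+k).
Set (12+k)/(20+k) > 0.93 and solve: k > (0.93·20 − 12)/(1 − 0.93) = 94.286.
The smallest integer exceeding 94.286 is 95, and checking k=95: (107)/(115) = 0.9304 > 0.93.

k = 95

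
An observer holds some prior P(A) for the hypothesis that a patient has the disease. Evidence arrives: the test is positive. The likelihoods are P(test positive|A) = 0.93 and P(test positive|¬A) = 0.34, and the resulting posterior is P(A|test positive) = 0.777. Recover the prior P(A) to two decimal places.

In odds form, posterior odds = prior odds × likelihood ratio, so prior odds = posterior odds ÷ LR.
Posterior odds = 0.777/(1−0.777) = 3.4843. LR = 0.93/0.34 = 2.7353.
Prior odds = 3.4843/2.7353 = 1.2738, so P(A) = 1.2738/(1+1.2738) ≈ 0.56.

P(A) = 0.56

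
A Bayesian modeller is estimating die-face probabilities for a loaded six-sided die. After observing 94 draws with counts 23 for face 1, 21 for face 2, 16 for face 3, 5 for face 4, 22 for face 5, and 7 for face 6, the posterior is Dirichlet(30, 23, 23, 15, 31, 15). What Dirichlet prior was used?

For a Dirichlet(α) prior with multinomial counts c, the posterior is Dirichlet(α + c) componentwise.
Subtract each count from the matching posterior parameter: 30−23=7, 23−21=2, 23−16=7, 15−5=10, 31−22=9, 15−7=8.

Dirichlet(7, 2, 7, 10, 9, 8)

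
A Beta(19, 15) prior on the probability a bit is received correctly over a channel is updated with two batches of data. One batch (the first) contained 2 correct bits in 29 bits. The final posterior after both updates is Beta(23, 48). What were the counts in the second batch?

2 correct bits and 6 errors

Sequential conjugate updates are equivalent to a single update on the pooled data, so total successes = posterior α − prior α and total failures = posterior β − prior β.
Total across both batches: 23−19=4 correct bits, 48−15=33 errors.
Subtract the first batch: 4−2=2 correct bits and 33−27=6 errors.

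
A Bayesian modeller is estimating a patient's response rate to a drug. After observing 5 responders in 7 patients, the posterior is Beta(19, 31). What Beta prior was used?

Beta is conjugate to the binomial likelihood: posterior = Beta(α+s, β+f).
Subtract the data counts: 19−5=14, 31−2=29.

Beta(14, 29)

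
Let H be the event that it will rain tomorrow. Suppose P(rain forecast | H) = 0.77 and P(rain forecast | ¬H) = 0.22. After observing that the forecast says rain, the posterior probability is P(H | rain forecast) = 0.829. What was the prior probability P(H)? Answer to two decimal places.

P(H) = 0.58

Bayes' rule in odds form gives O(H|E) = O(H)·[P(E|H)/P(E|¬H)], hence O(H) = O(H|E)/LR.
Posterior odds = 0.829/(1−0.829) = 4.8480. LR = 0.77/0.22 = 3.5000.
Prior odds = 4.8480/3.5000 = 1.3851, so P(H) = 1.3851/(1+1.3851) ≈ 0.58.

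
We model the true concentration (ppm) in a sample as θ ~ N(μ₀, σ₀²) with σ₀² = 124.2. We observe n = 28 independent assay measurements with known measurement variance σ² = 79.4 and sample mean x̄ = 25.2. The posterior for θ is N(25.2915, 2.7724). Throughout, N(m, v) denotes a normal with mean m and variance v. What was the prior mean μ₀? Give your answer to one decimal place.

The posterior mean is a precision-weighted average: μ_n = (τ₀μ₀ + τ_data·x̄)/(τ₀+τ_data), with τ₀=1/σ₀² and τ_data=n/σ².
Here τ₀ = 1/124.2 = 0.008052 and τ_data = 28/79.4 = 0.352645, so τ_n = 0.360697.
Rearranging for μ₀: μ₀ = (μ_n·τ_n − τ_data·x̄)/τ₀ = (25.2915·0.360697 − 0.352645·25.2) / 0.008052 = 0.235914/0.008052 ≈ 29.3.

μ₀ = 29.3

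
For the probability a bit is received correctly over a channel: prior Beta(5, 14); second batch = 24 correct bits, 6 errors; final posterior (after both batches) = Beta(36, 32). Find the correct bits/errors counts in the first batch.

Sequential conjugate updates are equivalent to a single update on the pooled data, so total successes = posterior α − prior α and total failures = posterior β − prior β.
Total across both batches: 36−5=31 correct bits, 32−14=18 errors.
Subtract the second batch: 31−24=7 correct bits and 18−6=12 errors.

7 correct bits and 12 errors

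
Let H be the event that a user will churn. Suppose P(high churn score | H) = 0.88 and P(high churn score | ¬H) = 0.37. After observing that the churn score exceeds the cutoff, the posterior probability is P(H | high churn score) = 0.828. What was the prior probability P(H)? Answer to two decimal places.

In odds form, posterior odds = prior odds × likelihood ratio, so prior odds = posterior odds ÷ LR.
Posterior odds = 0.828/(1−0.828) = 4.8140. LR = 0.88/0.37 = 2.3784.
Prior odds = 4.8140/2.3784 = 2.0240, so P(H) = 2.0240/(1+2.0240) ≈ 0.67.

P(H) = 0.67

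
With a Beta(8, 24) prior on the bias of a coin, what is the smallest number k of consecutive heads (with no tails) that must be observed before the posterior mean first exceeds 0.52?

After k heads and 0 tails the posterior is Beta(8+k, 24), with mean (8+k)/(8+24+k).
Set (8+k)/(32+k) > 0.52 and solve: k > (0.52·32 − 8)/(1 − 0.52) = 18.000.
The smallest integer exceeding 18.000 is 19.

k = 19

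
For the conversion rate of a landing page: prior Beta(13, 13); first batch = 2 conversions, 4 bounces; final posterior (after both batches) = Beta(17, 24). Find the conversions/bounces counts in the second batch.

Sequential conjugate updates are equivalent to a single update on the pooled data, so total successes = posterior α − prior α and total failures = posterior β − prior β.
Total across both batches: 17−13=4 conversions, 24−13=11 bounces.
Subtract the first batch: 4−2=2 conversions and 11−4=7 bounces.

2 conversions and 7 bounces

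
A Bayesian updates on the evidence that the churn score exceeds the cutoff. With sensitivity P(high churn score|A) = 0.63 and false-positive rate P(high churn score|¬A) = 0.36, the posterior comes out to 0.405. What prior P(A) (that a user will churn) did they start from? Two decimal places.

Bayes' rule in odds form gives O(A|E) = O(A)·[P(E|A)/P(E|¬A)], hence O(A) = O(A|E)/LR.
Posterior odds = 0.405/(1−0.405) = 0.6807. LR = 0.63/0.36 = 1.7500.
Prior odds = 0.6807/1.7500 = 0.3890, so P(A) = 0.3890/(1+0.3890) ≈ 0.28.

P(A) = 0.28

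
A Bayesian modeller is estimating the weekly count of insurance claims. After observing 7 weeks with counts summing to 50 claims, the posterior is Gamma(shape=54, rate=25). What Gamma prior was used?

Gamma(shape=4, rate=18)

A Gamma(α, β) prior (rate parametrization) on a Poisson rate with n observations summing to S gives posterior Gamma(α+S, β+n).
So α = 54 − 50 = 4 and β = 25 − 7 = 18.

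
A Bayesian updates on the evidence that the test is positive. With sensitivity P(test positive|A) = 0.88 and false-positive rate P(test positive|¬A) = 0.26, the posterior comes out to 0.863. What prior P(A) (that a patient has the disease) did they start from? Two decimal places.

P(A) = 0.65

Bayes' rule in odds form gives O(A|E) = O(A)·[P(E|A)/P(E|¬A)], hence O(A) = O(A|E)/LR.
Posterior odds = 0.863/(1−0.863) = 6.2993. LR = 0.88/0.26 = 3.3846.
Prior odds = 6.2993/3.3846 = 1.8612, so P(A) = 1.8612/(1+1.8612) ≈ 0.65.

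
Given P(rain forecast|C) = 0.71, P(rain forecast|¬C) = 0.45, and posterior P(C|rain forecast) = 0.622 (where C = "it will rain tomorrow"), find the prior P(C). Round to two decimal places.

P(C) = 0.51

In odds form, posterior odds = prior odds × likelihood ratio, so prior odds = posterior odds ÷ LR.
Posterior odds = 0.622/(1−0.622) = 1.6455. LR = 0.71/0.45 = 1.5778.
Prior odds = 1.6455/1.5778 = 1.0429, so P(C) = 1.0429/(1+1.0429) ≈ 0.51.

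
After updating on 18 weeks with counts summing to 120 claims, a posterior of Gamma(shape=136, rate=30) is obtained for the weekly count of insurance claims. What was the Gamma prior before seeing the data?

A Gamma(α, β) prior (rate parametrization) on a Poisson rate with n observations summing to S gives posterior Gamma(α+S, β+n).
So α = 136 − 120 = 16 and β = 30 − 18 = 12.

Gamma(shape=16, rate=12)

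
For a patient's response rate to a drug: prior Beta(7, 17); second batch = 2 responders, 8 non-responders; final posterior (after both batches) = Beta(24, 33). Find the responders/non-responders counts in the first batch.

Because Beta–binomial updating is additive in the counts, the combined data contributed (α_post−α_prior, β_post−β_prior) successes and failures.
Total across both batches: 24−7=17 responders, 33−17=16 non-responders.
Subtract the second batch: 17−2=15 responders and 16−8=8 non-responders.

15 responders and 8 non-responders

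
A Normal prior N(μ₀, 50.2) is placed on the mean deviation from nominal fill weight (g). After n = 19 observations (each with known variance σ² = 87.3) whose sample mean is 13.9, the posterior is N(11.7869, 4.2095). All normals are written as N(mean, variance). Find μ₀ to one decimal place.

With known observation variance, the Normal–Normal posterior has precision τ_n = τ₀ + n/σ² and mean μ_n = (τ₀μ₀ + (n/σ²)x̄)/τ_n.
Here τ₀ = 1/50.2 = 0.019920 and τ_data = 19/87.3 = 0.217640, so τ_n = 0.237560.
Rearranging for μ₀: μ₀ = (μ_n·τ_n − τ_data·x̄)/τ₀ = (11.7869·0.237560 − 0.217640·13.9) / 0.019920 = -0.225100/0.019920 ≈ -11.3.

μ₀ = -11.3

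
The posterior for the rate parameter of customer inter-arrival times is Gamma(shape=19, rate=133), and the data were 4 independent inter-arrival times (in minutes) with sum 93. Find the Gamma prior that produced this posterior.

Gamma(shape=15, rate=40)

Gamma–exponential conjugacy: posterior shape = α + n, posterior rate = β + Σtᵢ.
So α = 19 − 4 = 15 and β = 133 − 93 = 40.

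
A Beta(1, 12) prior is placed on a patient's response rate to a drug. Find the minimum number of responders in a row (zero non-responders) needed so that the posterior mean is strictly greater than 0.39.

k = 7

After k responders and 0 non-responders the posterior is Beta(1+k, 12), with mean (1+k)/(1+12+k).
Set (1+k)/(13+k) > 0.39 and solve: k > (0.39·13 − 1)/(1 − 0.39) = 6.672.
The smallest integer exceeding 6.672 is 7.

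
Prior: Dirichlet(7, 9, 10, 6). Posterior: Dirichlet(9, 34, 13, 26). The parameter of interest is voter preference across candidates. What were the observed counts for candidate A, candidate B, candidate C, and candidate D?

counts (2, 25, 3, 20)

For a Dirichlet(α) prior with multinomial counts c, the posterior is Dirichlet(α + c) componentwise.
Counts are posterior − prior componentwise: 9−7=2, 34−9=25, 13−10=3, 26−6=20.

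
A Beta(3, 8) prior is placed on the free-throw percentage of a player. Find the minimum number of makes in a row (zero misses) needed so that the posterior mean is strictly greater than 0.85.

k = 43

After k makes and 0 misses the posterior is Beta(3+k, 8), with mean (3+k)/(3+8+k).
Set (3+k)/(11+k) > 0.85 and solve: k > (0.85·11 − 3)/(1 − 0.85) = 42.333.
The smallest integer exceeding 42.333 is 43.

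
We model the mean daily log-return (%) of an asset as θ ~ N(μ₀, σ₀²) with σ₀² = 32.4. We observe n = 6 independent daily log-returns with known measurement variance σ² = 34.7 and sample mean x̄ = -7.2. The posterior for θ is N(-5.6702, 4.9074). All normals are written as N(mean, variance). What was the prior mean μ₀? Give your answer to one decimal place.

μ₀ = 2.9

The posterior mean is a precision-weighted average: μ_n = (τ₀μ₀ + τ_data·x̄)/(τ₀+τ_data), with τ₀=1/σ₀² and τ_data=n/σ².
Here τ₀ = 1/32.4 = 0.030864 and τ_data = 6/34.7 = 0.172911, so τ_n = 0.203775.
Rearranging for μ₀: μ₀ = (μ_n·τ_n − τ_data·x̄)/τ₀ = (-5.6702·0.203775 − 0.172911·-7.2) / 0.030864 = 0.089514/0.030864 ≈ 2.9.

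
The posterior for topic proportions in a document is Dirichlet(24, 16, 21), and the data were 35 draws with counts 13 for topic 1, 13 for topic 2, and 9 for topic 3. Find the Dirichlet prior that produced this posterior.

For a Dirichlet(α) prior with multinomial counts c, the posterior is Dirichlet(α + c) componentwise.
Subtract each count from the matching posterior parameter: 24−13=11, 16−13=3, 21−9=12.

Dirichlet(11, 3, 12)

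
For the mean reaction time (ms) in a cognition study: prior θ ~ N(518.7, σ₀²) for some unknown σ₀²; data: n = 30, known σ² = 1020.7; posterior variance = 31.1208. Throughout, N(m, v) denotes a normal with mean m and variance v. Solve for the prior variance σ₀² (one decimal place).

For the Normal–Normal model with known σ², precisions add: τ_n = τ₀ + n/σ².
So 1/σ₀² = 1/31.1208 − 30/1020.7 = 0.032133 − 0.029392 = 0.002741.
Hence σ₀² = 1/0.002741 ≈ 364.8.

σ₀² = 364.8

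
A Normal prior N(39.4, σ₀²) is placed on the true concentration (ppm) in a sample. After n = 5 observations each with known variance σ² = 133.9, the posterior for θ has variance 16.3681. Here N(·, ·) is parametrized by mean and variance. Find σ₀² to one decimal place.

σ₀² = 42.1

Posterior precision equals prior precision plus data precision: 1/σ_n² = 1/σ₀² + n/σ².
So 1/σ₀² = 1/16.3681 − 5/133.9 = 0.061094 − 0.037341 = 0.023753.
Hence σ₀² = 1/0.023753 ≈ 42.1.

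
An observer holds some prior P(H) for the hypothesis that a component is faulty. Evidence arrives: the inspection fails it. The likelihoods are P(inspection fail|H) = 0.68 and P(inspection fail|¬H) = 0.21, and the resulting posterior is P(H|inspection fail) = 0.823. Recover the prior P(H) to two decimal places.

Bayes' rule in odds form gives O(H|E) = O(H)·[P(E|H)/P(E|¬H)], hence O(H) = O(H|E)/LR.
Posterior odds = 0.823/(1−0.823) = 4.6497. LR = 0.68/0.21 = 3.2381.
Prior odds = 4.6497/3.2381 = 1.4359, so P(H) = 1.4359/(1+1.4359) ≈ 0.59.

P(H) = 0.59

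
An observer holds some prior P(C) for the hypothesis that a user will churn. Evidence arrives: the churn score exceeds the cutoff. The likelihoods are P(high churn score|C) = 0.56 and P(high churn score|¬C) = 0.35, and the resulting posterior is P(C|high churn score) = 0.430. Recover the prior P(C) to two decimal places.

In odds form, posterior odds = prior odds × likelihood ratio, so prior odds = posterior odds ÷ LR.
Posterior odds = 0.430/(1−0.430) = 0.7544. LR = 0.56/0.35 = 1.6000.
Prior odds = 0.7544/1.6000 = 0.4715, so P(C) = 0.4715/(1+0.4715) ≈ 0.32.

P(C) = 0.32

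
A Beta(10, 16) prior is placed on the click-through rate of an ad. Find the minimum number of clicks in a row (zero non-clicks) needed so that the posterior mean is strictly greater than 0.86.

After k clicks and 0 non-clicks the posterior is Beta(10+k, 16), with mean (10+k)/(10+16+k).
Set (10+k)/(26+k) > 0.86 and solve: k > (0.86·26 − 10)/(1 − 0.86) = 88.286.
The smallest integer exceeding 88.286 is 89.

k = 89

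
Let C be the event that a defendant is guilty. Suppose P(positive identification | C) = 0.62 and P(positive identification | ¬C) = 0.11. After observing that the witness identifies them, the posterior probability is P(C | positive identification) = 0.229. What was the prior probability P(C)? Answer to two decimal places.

P(C) = 0.05

In odds form, posterior odds = prior odds × likelihood ratio, so prior odds = posterior odds ÷ LR.
Posterior odds = 0.229/(1−0.229) = 0.2970. LR = 0.62/0.11 = 5.6364.
Prior odds = 0.2970/5.6364 = 0.0527, so P(C) = 0.0527/(1+0.0527) ≈ 0.05.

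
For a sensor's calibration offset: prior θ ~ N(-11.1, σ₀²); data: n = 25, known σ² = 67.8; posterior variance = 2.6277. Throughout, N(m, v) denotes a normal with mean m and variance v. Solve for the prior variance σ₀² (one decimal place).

For the Normal–Normal model with known σ², precisions add: τ_n = τ₀ + n/σ².
So 1/σ₀² = 1/2.6277 − 25/67.8 = 0.380561 − 0.368732 = 0.011829.
Hence σ₀² = 1/0.011829 ≈ 84.5.

σ₀² = 84.5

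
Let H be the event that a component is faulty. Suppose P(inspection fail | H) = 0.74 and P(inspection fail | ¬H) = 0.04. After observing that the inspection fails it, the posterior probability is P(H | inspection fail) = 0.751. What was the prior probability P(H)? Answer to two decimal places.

P(H) = 0.14

Bayes' rule in odds form gives O(H|E) = O(H)·[P(E|H)/P(E|¬H)], hence O(H) = O(H|E)/LR.
Posterior odds = 0.751/(1−0.751) = 3.0161. LR = 0.74/0.04 = 18.5000.
Prior odds = 3.0161/18.5000 = 0.1630, so P(H) = 0.1630/(1+0.1630) ≈ 0.14.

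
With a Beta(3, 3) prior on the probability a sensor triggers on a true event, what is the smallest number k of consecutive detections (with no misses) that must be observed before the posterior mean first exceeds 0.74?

After k detections and 0 misses the posterior is Beta(3+k, 3), with mean (3+k)/(3+3+k).
Set (3+k)/(6+k) > 0.74 and solve: k > (0.74·6 − 3)/(1 − 0.74) = 5.538.
The smallest integer exceeding 5.538 is 6.

k = 6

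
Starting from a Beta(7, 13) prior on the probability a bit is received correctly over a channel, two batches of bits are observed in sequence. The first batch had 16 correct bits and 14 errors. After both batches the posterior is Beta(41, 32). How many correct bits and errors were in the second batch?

18 correct bits and 5 errors

Because Beta–binomial updating is additive in the counts, the combined data contributed (α_post−α_prior, β_post−β_prior) successes and failures.
Total across both batches: 41−7=34 correct bits, 32−13=19 errors.
Subtract the first batch: 34−16=18 correct bits and 19−14=5 errors.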